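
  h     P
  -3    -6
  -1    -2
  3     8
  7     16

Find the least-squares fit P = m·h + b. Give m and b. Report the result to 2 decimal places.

m = 2.24, b = 0.64

Sums needed: Σh·h = 68, Σh = 6, Σ1 = 4.
Right-hand side: Σh·P = 156, ΣP = 16.
Normal equations: [[68, 6]; [6, 4]]·[m, b]ᵀ = [156, 16]ᵀ.
det = 68·4 − 6² = 236.
m = (156·4 − 6·16)/236 = 132/59; b = (68·16 − 6·156)/236 = 38/59.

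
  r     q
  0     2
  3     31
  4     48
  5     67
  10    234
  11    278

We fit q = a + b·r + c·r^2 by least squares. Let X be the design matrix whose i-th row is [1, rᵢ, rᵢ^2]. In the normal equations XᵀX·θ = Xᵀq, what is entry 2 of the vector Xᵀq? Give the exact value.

6018

Entry 2 ↔ basis r, so (Xᵀq)_{2} = Σᵢ (r)·qᵢ = (0)·(2) + (3)·(31) + (4)·(48) + (5)·(67) + (10)·(234) + (11)·(278) = 6018.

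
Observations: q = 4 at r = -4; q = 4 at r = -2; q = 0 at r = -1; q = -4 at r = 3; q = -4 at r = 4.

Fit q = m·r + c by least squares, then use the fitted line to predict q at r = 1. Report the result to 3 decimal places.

With design matrix M, MᵀM = [[46, 0]; [0, 5]] and Mᵀq = [-52, 0]ᵀ.
det = 46·5 − 0² = 230.
m = ((-52)·5 − 0·0)/230 = -26/23; c = (46·0 − 0·(-52))/230 = 0.
At r = 1: q̂ = (-26/23)·(1) + (0)·(1) = -26/23.

q̂ = -1.130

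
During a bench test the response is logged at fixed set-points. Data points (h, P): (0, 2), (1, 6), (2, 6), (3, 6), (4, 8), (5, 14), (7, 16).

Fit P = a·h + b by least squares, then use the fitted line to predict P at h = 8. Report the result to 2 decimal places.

P̂ = 17.72

From the data, Σh·h = 104, Σh = 22, Σ1 = 7.
And Σh·P = 250, ΣP = 58.
AᵀA·[a, b]ᵀ = AᵀP becomes [[104, 22]; [22, 7]]·[a, b]ᵀ = [250, 58]ᵀ.
det = 104·7 − 22² = 244.
a = (250·7 − 22·58)/244 = 237/122; b = (104·58 − 22·250)/244 = 133/61.
At h = 8: P̂ = (237/122)·(8) + (133/61)·(1) = 1081/61.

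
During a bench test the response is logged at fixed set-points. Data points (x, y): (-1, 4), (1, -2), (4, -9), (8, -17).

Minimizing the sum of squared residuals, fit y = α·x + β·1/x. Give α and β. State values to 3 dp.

α = -2.127, β = -0.899

The normal equations are: 82·α + 4·β = -178;  4·α + (133/64)·β = -83/8.
(Σx·x = 82, Σx·1/x = 4, Σ1/x·1/x = 133/64, Σx·y = -178, Σ1/x·y = -83/8.)
Δ = 82·(133/64) − 4² = 4941/32.
α = ((-178)·(133/64) − 4·(-83/8))/(4941/32) = -3503/1647; β = (82·(-83/8) − 4·(-178))/(4941/32) = -1480/1647.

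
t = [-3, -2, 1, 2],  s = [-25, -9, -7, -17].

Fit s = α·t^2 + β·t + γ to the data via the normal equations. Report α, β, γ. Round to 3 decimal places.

α = -3.250, β = -1.897, γ = -0.824

The normal system XᵀX·[α, β, γ]ᵀ = Xᵀs is [[114, -26, 18]; [-26, 18, -2]; [18, -2, 4]]·[α, β, γ]ᵀ = [-336, 52, -58]ᵀ.
Inverting the 3×3 Gram matrix, [α, β, γ]ᵀ = [-13/4, -129/68, -14/17]ᵀ.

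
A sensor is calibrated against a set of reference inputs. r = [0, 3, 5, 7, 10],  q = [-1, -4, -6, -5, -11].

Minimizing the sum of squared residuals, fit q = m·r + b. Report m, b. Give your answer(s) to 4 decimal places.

m = -0.8966, b = -0.9172

Setting ∂/∂m … = 0 gives: 183·m + 25·b = -187;  25·m + 5·b = -27.
det = 183·5 − 25² = 290.
m = ((-187)·5 − 25·(-27))/290 = -26/29; b = (183·(-27) − 25·(-187))/290 = -133/145.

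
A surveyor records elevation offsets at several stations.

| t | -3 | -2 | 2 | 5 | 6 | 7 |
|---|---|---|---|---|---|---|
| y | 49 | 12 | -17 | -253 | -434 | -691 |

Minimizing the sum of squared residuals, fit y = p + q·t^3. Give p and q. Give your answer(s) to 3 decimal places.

The normal equations are: 6·p + 657·q = -1334;  657·p + 180787·q = -363937.
Eliminating q: 180787·(row 1) − 657·(row 2) gives 653073·p = 180787·(-1334) − 657·(-363937) = -2063249, so p = -2063249/653073.
Then q = ((-363937) − 657·(-2063249/653073))/180787 = -435728/217691.

p = -3.159, q = -2.002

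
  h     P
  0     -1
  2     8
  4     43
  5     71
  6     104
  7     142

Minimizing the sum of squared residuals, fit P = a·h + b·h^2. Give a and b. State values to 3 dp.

a = -1.919, b = 3.189

Normal-equation sums: Σh·h = 130, Σh·h^2 = 756, Σh^2·h^2 = 4594.
Right-hand side: Σh·P = 2161, Σh^2·P = 13197.
So AᵀA·[a, b]ᵀ = AᵀP: [[130, 756]; [756, 4594]]·[a, b]ᵀ = [2161, 13197]ᵀ.
Determinant 130·4594 − 756² = 25684.
a = (2161·4594 − 756·13197)/25684 = -24649/12842; b = (130·13197 − 756·2161)/25684 = 40947/12842.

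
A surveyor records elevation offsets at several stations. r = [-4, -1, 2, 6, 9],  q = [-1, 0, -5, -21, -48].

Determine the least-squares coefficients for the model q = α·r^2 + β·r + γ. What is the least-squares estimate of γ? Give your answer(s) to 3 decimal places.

γ = 0.198

MᵀM·[α, β, γ]ᵀ = Mᵀq reads: 8130·α + 888·β + 138·γ = -4680;  888·α + 138·β + 12·γ = -564;  138·α + 12·β + 5·γ = -75.
Row-reducing yields α = -9889/22479, β = -28624/22479, γ = 1483/7493.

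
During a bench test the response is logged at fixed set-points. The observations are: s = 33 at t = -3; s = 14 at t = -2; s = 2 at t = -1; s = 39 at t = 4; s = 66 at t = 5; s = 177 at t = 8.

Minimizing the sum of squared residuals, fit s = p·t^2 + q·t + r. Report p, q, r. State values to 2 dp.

p = 3.05, q = -2.00, r = -1.70

From the data, Σt^2·t^2 = 5075, Σt^2·t = 665, Σt^2 = 119, Σt·t = 119, Σt = 11, Σ1 = 6.
Moment sums: Σt^2·s = 13957, Σt·s = 1773, Σs = 331.
XᵀX·[p, q, r]ᵀ = Xᵀs becomes [[5075, 665, 119]; [665, 119, 11]; [119, 11, 6]]·[p, q, r]ᵀ = [13957, 1773, 331]ᵀ.
Solving the 3×3 system (Gaussian elimination) gives p = 628531/205968, q = -58765/29424, r = -8313/4904.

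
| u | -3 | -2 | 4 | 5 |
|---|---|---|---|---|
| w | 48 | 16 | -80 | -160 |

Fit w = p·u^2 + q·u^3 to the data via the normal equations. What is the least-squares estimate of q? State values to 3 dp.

Sums needed: Σu^2·u^2 = 978, Σu^2·u^3 = 3874, Σu^3·u^3 = 20514.
Right-hand side: Σu^2·w = -4784, Σu^3·w = -26544.
Eliminating q: 20514·(row 1) − 3874·(row 2) gives 5054816·p = 20514·(-4784) − 3874·(-26544) = 4692480, so p = 11280/12151.
Then q = ((-26544) − 3874·(11280/12151))/20514 = -232088/157963.

q = -1.469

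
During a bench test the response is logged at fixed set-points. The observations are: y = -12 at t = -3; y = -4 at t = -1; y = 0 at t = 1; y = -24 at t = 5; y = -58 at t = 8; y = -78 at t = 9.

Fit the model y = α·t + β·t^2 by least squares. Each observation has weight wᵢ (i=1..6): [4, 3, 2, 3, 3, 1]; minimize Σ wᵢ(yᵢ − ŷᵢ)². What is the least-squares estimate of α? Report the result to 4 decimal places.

XᵀWX·[α, β]ᵀ = XᵀWy reads: 389·α + 2531·β = -2298;  2531·α + 21053·β = -19698.
Eliminating β: 21053·(row 1) − 2531·(row 2) gives 1783656·α = 21053·(-2298) − 2531·(-19698) = 1475844, so α = 122987/148638.
Then β = ((-19698) − 2531·(122987/148638))/21053 = -153857/148638.

α = 0.8274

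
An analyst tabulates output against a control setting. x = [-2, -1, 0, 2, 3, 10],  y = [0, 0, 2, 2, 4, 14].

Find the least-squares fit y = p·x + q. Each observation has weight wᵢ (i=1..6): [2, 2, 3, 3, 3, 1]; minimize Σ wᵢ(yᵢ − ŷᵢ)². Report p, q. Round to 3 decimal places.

p = 1.107, q = 1.212

Sums needed: Σwᵢ·x·x = 149, Σwᵢ·x = 19, Σwᵢ·1 = 14.
For AᵀWy: Σwᵢ·x·y = 188, Σwᵢ·y = 38.
So AᵀWA·[p, q]ᵀ = AᵀWy: [[149, 19]; [19, 14]]·[p, q]ᵀ = [188, 38]ᵀ.
Eliminating q: 14·(row 1) − 19·(row 2) gives 1725·p = 14·188 − 19·38 = 1910, so p = 382/345.
Then q = (38 − 19·(382/345))/14 = 418/345.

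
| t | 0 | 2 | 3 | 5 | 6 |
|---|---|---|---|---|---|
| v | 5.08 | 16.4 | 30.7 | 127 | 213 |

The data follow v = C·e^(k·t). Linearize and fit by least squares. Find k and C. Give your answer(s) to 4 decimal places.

k = 0.6355, C = 4.8403

Taking logs, ln v = k·t + ln C, so regress ln v on t.
Sums: Σt = 16.0000, Σ(t)² = 74.0000, Σln v = 18.0523, Σt·ln v = 72.2560.
Normal system: [[74.0000, 16.0000]; [16.0000, 5]]·[k, ln C]ᵀ = [72.2560, 18.0523]ᵀ.
Solving (det = 114.0000): k = 0.63546, ln C = 1.57698, so C = exp(1.57698) = 4.84033.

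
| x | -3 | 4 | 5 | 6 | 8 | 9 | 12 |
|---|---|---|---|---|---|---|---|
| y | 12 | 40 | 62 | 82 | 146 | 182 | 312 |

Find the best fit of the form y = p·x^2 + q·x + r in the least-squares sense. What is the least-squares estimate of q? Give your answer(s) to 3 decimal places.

q = 2.108

Entries of AᵀA: Σx^2·x^2 = 33651, Σx^2·x = 3347, Σx^2 = 375, Σx·x = 375, Σx = 41, Σ1 = 7.
For Aᵀy: Σx^2·y = 74264, Σx·y = 7476, Σy = 836.
AᵀA·[p, q, r]ᵀ = Aᵀy becomes [[33651, 3347, 375]; [3347, 375, 41]; [375, 41, 7]]·[p, q, r]ᵀ = [74264, 7476, 836]ᵀ.
Row-reducing yields p = 1763196/883889, q = 1863050/883889, r = 192522/883889.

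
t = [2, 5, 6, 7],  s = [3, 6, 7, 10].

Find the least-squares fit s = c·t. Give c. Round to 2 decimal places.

c = 1.30

Forming XᵀX = [[114]] and Xᵀs = [148]ᵀ gives XᵀX·[c]ᵀ = Xᵀs.
Hence c = 148 / 114 ≈ 1.29825.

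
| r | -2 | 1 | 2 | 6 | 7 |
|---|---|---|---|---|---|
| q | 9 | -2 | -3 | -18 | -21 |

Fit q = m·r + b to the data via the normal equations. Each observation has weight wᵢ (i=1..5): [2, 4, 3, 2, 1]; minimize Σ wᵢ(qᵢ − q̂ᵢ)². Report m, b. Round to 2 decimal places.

The normal equations are: 145·m + 25·b = -425;  25·m + 12·b = -56.
det = 145·12 − 25² = 1115.
m = ((-425)·12 − 25·(-56))/1115 = -740/223; b = (145·(-56) − 25·(-425))/1115 = 501/223.

m = -3.32, b = 2.25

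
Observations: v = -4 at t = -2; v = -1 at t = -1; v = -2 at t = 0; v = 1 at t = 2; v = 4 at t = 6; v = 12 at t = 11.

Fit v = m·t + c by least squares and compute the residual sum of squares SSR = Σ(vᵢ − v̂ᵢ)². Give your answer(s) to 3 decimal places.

MᵀM·[m, c]ᵀ = Mᵀv reads: 166·m + 16·c = 167;  16·m + 6·c = 10.
(Σt·t = 166, Σt = 16, Σ1 = 6, Σt·v = 167, Σv = 10.)
Eliminating c: 6·(row 1) − 16·(row 2) gives 740·m = 6·167 − 16·10 = 842, so m = 421/370.
Then c = (10 − 16·(421/370))/6 = -253/185.
Residuals: -66/185, 557/370, -117/185, 17/185, -54/37, 63/74; SSR = 2093/370.

SSR = 5.657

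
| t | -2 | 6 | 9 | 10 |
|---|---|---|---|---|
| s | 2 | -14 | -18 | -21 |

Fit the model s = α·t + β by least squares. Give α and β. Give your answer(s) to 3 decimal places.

α = -1.879, β = -1.946

MᵀM·[α, β]ᵀ = Mᵀs reads: 221·α + 23·β = -460;  23·α + 4·β = -51.
Eliminating β: 4·(row 1) − 23·(row 2) gives 355·α = 4·(-460) − 23·(-51) = -667, so α = -667/355.
Then β = ((-51) − 23·(-667/355))/4 = -691/355.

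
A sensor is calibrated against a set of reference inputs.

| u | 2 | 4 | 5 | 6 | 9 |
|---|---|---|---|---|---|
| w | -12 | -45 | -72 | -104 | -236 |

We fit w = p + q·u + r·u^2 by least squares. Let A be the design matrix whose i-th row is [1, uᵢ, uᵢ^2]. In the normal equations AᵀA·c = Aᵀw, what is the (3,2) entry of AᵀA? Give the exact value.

Row 3 ↔ basis u^2, column 2 ↔ basis u, so (AᵀA)_{3,2} = Σᵢ (u^2)·(u) = (4)·(2) + (16)·(4) + (25)·(5) + (36)·(6) + (81)·(9) = 1142.

1142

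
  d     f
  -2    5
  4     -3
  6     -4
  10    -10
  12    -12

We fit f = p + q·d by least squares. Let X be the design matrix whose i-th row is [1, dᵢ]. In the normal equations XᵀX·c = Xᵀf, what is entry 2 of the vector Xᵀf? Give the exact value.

-290

Entry 2 ↔ basis d, so (Xᵀf)_{2} = Σᵢ (d)·fᵢ = (-2)·(5) + (4)·(-3) + (6)·(-4) + (10)·(-10) + (12)·(-12) = -290.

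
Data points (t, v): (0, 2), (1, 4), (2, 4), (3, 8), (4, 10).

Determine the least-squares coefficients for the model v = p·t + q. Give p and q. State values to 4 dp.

Sums needed: Σt·t = 30, Σt = 10, Σ1 = 5.
Right-hand side: Σt·v = 76, Σv = 28.
det = 30·5 − 10² = 50.
p = (76·5 − 10·28)/50 = 2; q = (30·28 − 10·76)/50 = 8/5.

p = 2.0000, q = 1.6000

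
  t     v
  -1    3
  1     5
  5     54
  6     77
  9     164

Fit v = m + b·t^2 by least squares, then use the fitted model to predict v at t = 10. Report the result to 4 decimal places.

v̂ = 203.2298

The normal system AᵀA·[m, b]ᵀ = Aᵀv is [[5, 144]; [144, 8484]]·[m, b]ᵀ = [303, 17414]ᵀ.
Eliminating b: 8484·(row 1) − 144·(row 2) gives 21684·m = 8484·303 − 144·17414 = 63036, so m = 5253/1807.
Then b = (17414 − 144·(5253/1807))/8484 = 21719/10842.
At t = 10: v̂ = (5253/1807)·(1) + (21719/10842)·(100) = 1101709/5421.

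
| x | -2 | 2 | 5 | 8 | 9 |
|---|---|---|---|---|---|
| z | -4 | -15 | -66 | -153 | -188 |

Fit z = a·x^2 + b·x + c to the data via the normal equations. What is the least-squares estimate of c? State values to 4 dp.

Sums needed: Σx^2·x^2 = 11314, Σx^2·x = 1366, Σx^2 = 178, Σx·x = 178, Σx = 22, Σ1 = 5.
Moment sums: Σx^2·z = -26746, Σx·z = -3268, Σz = -426.
Solving the 3×3 system (Gaussian elimination) gives a = -53391/26872, b = -77987/26872, c = -5704/3359.

c = -1.6981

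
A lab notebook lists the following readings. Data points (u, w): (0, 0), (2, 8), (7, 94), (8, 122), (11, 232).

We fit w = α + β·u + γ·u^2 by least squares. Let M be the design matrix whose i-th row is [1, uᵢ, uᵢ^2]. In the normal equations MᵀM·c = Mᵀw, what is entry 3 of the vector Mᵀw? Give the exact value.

Entry 3 ↔ basis u^2, so (Mᵀw)_{3} = Σᵢ (u^2)·wᵢ = (0)·(0) + (4)·(8) + (49)·(94) + (64)·(122) + (121)·(232) = 40518.

40518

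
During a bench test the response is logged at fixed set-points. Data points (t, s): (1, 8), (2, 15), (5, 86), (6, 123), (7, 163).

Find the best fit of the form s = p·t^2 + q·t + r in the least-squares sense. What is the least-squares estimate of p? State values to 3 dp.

Compute the Gram sums: Σt^2·t^2 = 4339, Σt^2·t = 693, Σt^2 = 115, Σt·t = 115, Σt = 21, Σ1 = 5.
Right-hand side: Σt^2·s = 14633, Σt·s = 2347, Σs = 395.
XᵀX·[p, q, r]ᵀ = Xᵀs becomes [[4339, 693, 115]; [693, 115, 21]; [115, 21, 5]]·[p, q, r]ᵀ = [14633, 2347, 395]ᵀ.
Solving the 3×3 system (Gaussian elimination) gives p = 2629/812, q = 35/116, r = 663/203.

p = 3.238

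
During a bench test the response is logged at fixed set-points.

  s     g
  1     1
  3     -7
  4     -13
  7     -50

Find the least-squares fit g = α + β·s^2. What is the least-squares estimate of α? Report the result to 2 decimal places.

α = 2.82

The normal equations are: 4·α + 75·β = -69;  75·α + 2739·β = -2720.
Determinant 4·2739 − 75² = 5331.
α = ((-69)·2739 − 75·(-2720))/5331 = 5003/1777; β = (4·(-2720) − 75·(-69))/5331 = -5705/5331.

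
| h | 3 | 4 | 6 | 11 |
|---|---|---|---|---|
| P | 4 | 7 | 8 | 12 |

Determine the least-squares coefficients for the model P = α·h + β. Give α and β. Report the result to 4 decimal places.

α = 0.8947, β = 2.3816

Sums needed: Σh·h = 182, Σh = 24, Σ1 = 4.
For AᵀP: Σh·P = 220, ΣP = 31.
Eliminating β: 4·(row 1) − 24·(row 2) gives 152·α = 4·220 − 24·31 = 136, so α = 17/19.
Then β = (31 − 24·(17/19))/4 = 181/76.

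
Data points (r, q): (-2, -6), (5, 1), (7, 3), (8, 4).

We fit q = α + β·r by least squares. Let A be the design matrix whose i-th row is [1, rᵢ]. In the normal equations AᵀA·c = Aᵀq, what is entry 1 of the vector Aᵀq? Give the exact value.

2

Entry 1 ↔ basis 1, so (Aᵀq)_{1} = Σᵢ qᵢ = (1)·(-6) + (1)·(1) + (1)·(3) + (1)·(4) = 2.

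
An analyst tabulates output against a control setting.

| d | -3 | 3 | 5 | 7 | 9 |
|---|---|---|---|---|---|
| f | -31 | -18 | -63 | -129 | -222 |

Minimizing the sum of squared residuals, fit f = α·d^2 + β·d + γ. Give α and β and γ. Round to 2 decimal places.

α = -3.00, β = 2.12, γ = 2.36

Forming XᵀX = [[9749, 1197, 173]; [1197, 173, 21]; [173, 21, 5]] and Xᵀf = [-26319, -3177, -463]ᵀ gives XᵀX·[α, β, γ]ᵀ = Xᵀf.
Inverting the 3×3 Gram matrix, [α, β, γ]ᵀ = [-45883/15288, 55/26, 36055/15288]ᵀ.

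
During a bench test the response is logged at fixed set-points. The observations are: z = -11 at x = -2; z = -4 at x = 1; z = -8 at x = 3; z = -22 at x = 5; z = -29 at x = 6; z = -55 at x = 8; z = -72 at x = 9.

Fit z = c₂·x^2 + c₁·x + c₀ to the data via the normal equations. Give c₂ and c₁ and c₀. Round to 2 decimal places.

Compute the Gram sums: Σx^2·x^2 = 12676, Σx^2·x = 1602, Σx^2 = 220, Σx·x = 220, Σx = 30, Σ1 = 7.
Moment sums: Σx^2·z = -11066, Σx·z = -1378, Σz = -201.
So MᵀM·[c₂, c₁, c₀]ᵀ = Mᵀz: [[12676, 1602, 220]; [1602, 220, 30]; [220, 30, 7]]·[c₂, c₁, c₀]ᵀ = [-11066, -1378, -201]ᵀ.
Inverting the 3×3 Gram matrix, [c₂, c₁, c₀]ᵀ = [-163952/161553, 89739/53851, -639889/161553]ᵀ.

c₂ = -1.01, c₁ = 1.67, c₀ = -3.96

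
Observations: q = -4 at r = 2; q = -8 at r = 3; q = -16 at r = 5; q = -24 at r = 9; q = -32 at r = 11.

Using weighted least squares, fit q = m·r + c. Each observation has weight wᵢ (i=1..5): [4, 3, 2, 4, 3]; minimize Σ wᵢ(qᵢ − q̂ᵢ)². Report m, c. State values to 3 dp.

Setting ∂/∂m … = 0 gives: 780·m + 96·c = -2184;  96·m + 16·c = -264.
(Σwᵢ·r·r = 780, Σwᵢ·r = 96, Σwᵢ·1 = 16, Σwᵢ·r·q = -2184, Σwᵢ·q = -264.)
Eliminating c: 16·(row 1) − 96·(row 2) gives 3264·m = 16·(-2184) − 96·(-264) = -9600, so m = -50/17.
Then c = ((-264) − 96·(-50/17))/16 = 39/34.

m = -2.941, c = 1.147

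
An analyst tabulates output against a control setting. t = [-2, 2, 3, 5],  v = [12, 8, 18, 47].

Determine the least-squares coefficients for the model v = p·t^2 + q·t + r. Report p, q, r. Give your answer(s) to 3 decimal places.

Setting ∂/∂p … = 0 gives: 738·p + 152·q + 42·r = 1417;  152·p + 42·q + 8·r = 281;  42·p + 8·q + 4·r = 85.
Row-reducing yields p = 6089/3098, q = -2699/3098, r = 3648/1549.

p = 1.965, q = -0.871, r = 2.355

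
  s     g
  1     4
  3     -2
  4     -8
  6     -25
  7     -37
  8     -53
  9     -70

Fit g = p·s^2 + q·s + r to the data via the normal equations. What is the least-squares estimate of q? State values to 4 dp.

q = 1.9548

The normal equations are: 14692·p + 1892·q + 256·r = -11917;  1892·p + 256·q + 38·r = -1497;  256·p + 38·q + 7·r = -191.
Solving the 3×3 system (Gaussian elimination) gives p = -1367/1232, q = 7225/3696, r = 4955/1848.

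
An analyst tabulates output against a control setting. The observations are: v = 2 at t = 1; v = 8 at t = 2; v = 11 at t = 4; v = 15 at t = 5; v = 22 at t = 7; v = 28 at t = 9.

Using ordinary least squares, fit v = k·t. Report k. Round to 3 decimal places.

Entries of AᵀA: Σt·t = 176.
And Σt·v = 543.
So AᵀA·[k]ᵀ = Aᵀv: [[176]]·[k]ᵀ = [543]ᵀ.
Hence k = 543 / 176 ≈ 3.08523.

k = 3.085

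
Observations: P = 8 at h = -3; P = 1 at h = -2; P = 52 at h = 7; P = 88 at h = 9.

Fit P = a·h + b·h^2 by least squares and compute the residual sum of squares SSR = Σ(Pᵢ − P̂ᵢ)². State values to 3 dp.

Sums needed: Σh·h = 143, Σh·h^2 = 1037, Σh^2·h^2 = 9059.
And Σh·P = 1130, Σh^2·P = 9752.
Normal equations: [[143, 1037]; [1037, 9059]]·[a, b]ᵀ = [1130, 9752]ᵀ.
det = 143·9059 − 1037² = 220068.
a = (1130·9059 − 1037·9752)/220068 = 20641/36678; b = (143·9752 − 1037·1130)/220068 = 37121/36678.
Residuals: 3543/6113, -11754/6113, -9360/6113, 5849/6113; SSR = 44582/6113.

SSR = 7.293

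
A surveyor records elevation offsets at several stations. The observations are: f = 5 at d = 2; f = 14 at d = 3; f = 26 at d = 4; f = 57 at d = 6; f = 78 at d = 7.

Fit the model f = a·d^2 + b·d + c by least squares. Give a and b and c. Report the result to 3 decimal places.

Compute the Gram sums: Σd^2·d^2 = 4050, Σd^2·d = 658, Σd^2 = 114, Σd·d = 114, Σd = 22, Σ1 = 5.
Right-hand side: Σd^2·f = 6436, Σd·f = 1044, Σf = 180.
AᵀA·[a, b, c]ᵀ = Aᵀf becomes [[4050, 658, 114]; [658, 114, 22]; [114, 22, 5]]·[a, b, c]ᵀ = [6436, 1044, 180]ᵀ.
Inverting the 3×3 Gram matrix, [a, b, c]ᵀ = [109/77, 137/77, -316/77]ᵀ.

a = 1.416, b = 1.779, c = -4.104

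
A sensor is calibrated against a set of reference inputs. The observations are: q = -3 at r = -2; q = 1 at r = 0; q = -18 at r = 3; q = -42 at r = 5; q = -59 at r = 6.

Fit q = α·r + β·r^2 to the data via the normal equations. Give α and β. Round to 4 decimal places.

α = -1.5070, β = -1.3902

Setting ∂/∂α … = 0 gives: 74·α + 360·β = -612;  360·α + 2018·β = -3348.
Δ = 74·2018 − 360² = 19732.
α = ((-612)·2018 − 360·(-3348))/19732 = -7434/4933; β = (74·(-3348) − 360·(-612))/19732 = -6858/4933.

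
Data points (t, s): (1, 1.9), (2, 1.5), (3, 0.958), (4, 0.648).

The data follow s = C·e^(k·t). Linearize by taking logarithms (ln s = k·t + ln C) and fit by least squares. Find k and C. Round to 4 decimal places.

Let Y = ln s. Fitting Y = k·t + ln C by least squares:
Σt = 10.0000, Σ(t)² = 30.0000, Σln s = 0.5705, Σt·ln s = -0.4114.
Equations: 30.0000·k + 10.0000·ln C = -0.4114;  10.0000·k + 4·ln C = 0.5705.
Solving (det = 20.0000): k = -0.36755, ln C = 1.06152, so C = exp(1.06152) = 2.89076.

k = -0.3676, C = 2.8908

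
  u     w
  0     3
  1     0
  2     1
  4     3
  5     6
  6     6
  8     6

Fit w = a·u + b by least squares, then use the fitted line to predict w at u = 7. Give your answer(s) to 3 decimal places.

From the data, Σu·u = 146, Σu = 26, Σ1 = 7.
Moment sums: Σu·w = 128, Σw = 25.
Δ = 146·7 − 26² = 346.
a = (128·7 − 26·25)/346 = 123/173; b = (146·25 − 26·128)/346 = 161/173.
At u = 7: ŵ = (123/173)·(7) + (161/173)·(1) = 1022/173.

ŵ = 5.908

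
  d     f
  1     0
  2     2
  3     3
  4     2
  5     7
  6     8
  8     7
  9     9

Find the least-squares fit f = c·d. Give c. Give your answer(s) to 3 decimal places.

c = 1.021

Sums needed: Σd·d = 236.
For Xᵀf: Σd·f = 241.
c = 241/236 = 1.02119.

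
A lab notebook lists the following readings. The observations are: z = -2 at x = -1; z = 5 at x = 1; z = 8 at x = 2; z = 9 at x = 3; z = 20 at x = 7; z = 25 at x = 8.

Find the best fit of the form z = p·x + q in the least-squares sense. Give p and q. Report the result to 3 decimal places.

Setting ∂/∂p … = 0 gives: 128·p + 20·q = 390;  20·p + 6·q = 65.
Determinant 128·6 − 20² = 368.
p = (390·6 − 20·65)/368 = 65/23; q = (128·65 − 20·390)/368 = 65/46.

p = 2.826, q = 1.413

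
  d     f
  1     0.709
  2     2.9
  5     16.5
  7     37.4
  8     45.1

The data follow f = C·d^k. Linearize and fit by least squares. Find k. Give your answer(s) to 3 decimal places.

k = 2.002

Taking logs, ln f = k·ln d + ln C, so regress ln f on ln d.
Σln d = 6.3279, Σ(ln d)² = 11.1814, Σln f = 10.9547, Σln d·ln f = 20.2176.
Equations: 11.1814·k + 6.3279·ln C = 20.2176;  6.3279·k + 5·ln C = 10.9547.
Δ = 11.1814·5 − (6.3279)² = 15.8642; k = (20.2176·5 − 6.3279·10.9547)/15.8642 = 2.00246, ln C = (11.1814·10.9547 − 6.3279·20.2176)/15.8642 = -0.34334.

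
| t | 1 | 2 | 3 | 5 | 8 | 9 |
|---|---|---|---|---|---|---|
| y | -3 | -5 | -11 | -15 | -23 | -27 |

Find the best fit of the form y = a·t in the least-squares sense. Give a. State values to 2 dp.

a = -2.98

The normal system MᵀM·[a]ᵀ = Mᵀy is [[184]]·[a]ᵀ = [-548]ᵀ.
a = (-548)/184 = -2.97826.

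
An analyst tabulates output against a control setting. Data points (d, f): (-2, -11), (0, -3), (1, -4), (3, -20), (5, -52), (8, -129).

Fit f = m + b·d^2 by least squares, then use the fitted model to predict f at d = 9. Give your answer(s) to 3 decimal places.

The normal equations are: 6·m + 103·b = -219;  103·m + 4819·b = -9784.
Eliminating b: 4819·(row 1) − 103·(row 2) gives 18305·m = 4819·(-219) − 103·(-9784) = -47609, so m = -47609/18305.
Then b = ((-9784) − 103·(-47609/18305))/4819 = -36147/18305.
At d = 9: f̂ = (-47609/18305)·(1) + (-36147/18305)·(81) = -2975516/18305.

f̂ = -162.552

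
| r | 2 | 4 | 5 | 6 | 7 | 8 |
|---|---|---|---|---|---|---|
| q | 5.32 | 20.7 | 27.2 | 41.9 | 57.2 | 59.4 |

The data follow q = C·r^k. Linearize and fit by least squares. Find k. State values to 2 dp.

k = 1.80

Linearized form: ln q = k·ln r + ln C. From the 6 transformed points,
XᵀX = [[16.3136, 9.5060]; [9.5060, 6]], rhs = [33.7356, 19.8710]ᵀ  (here Σln r = 9.5060, Σ(ln r)² = 16.3136, Σln q = 19.8710, Σln r·ln q = 33.7356).
Slope k = (n·Σln r·ln q − Σln r·Σln q)/(n·Σ(ln r)² − (Σln r)²) = (6·33.7356 − 9.5060·19.8710)/7.5177 = 1.79845; ln C = (Σln q − k·Σln r)/n = 0.46249.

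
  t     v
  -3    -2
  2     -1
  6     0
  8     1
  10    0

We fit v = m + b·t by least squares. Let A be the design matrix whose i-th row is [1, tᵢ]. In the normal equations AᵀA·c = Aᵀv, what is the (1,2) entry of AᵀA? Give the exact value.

23

Row 1 ↔ basis 1, column 2 ↔ basis t, so (AᵀA)_{1,2} = Σᵢ t = (1)·(-3) + (1)·(2) + (1)·(6) + (1)·(8) + (1)·(10) = 23.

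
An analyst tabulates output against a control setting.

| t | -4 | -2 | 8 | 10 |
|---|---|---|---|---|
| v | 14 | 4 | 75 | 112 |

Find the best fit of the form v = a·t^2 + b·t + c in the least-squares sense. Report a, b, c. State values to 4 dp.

Compute the Gram sums: Σt^2·t^2 = 14368, Σt^2·t = 1440, Σt^2 = 184, Σt·t = 184, Σt = 12, Σ1 = 4.
For Mᵀv: Σt^2·v = 16240, Σt·v = 1656, Σv = 205.
So MᵀM·[a, b, c]ᵀ = Mᵀv: [[14368, 1440, 184]; [1440, 184, 12]; [184, 12, 4]]·[a, b, c]ᵀ = [16240, 1656, 205]ᵀ.
Row-reducing yields a = 47/48, b = 343/296, c = 1213/444.

a = 0.9792, b = 1.1588, c = 2.7320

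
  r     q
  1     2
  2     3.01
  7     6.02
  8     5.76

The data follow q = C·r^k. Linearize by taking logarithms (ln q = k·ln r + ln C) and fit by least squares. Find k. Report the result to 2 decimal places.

k = 0.53

With ln qᵢ as the transformed response and ln rᵢ as the regressor:
Σln r = 4.7185, Σ(ln r)² = 8.5911, Σln q = 5.3411, Σln r·ln q = 7.8979.
Equations: 8.5911·k + 4.7185·ln C = 7.8979;  4.7185·k + 4·ln C = 5.3411.
Solving (det = 12.1002): k = 0.52804, ln C = 0.71239.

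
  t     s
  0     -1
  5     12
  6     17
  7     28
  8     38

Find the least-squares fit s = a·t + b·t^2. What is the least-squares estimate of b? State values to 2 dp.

b = 0.84

Sums needed: Σt·t = 174, Σt·t^2 = 1196, Σt^2·t^2 = 8418.
And Σt·s = 662, Σt^2·s = 4716.
Eliminating b: 8418·(row 1) − 1196·(row 2) gives 34316·a = 8418·662 − 1196·4716 = -67620, so a = -735/373.
Then b = (4716 − 1196·(-735/373))/8418 = 7208/8579.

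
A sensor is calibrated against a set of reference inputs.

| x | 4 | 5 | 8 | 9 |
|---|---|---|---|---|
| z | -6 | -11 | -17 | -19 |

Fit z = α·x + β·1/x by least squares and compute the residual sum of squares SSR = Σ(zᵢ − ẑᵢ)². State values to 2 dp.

The normal system AᵀA·[α, β]ᵀ = Aᵀz is [[186, 4]; [4, 16909/129600]]·[α, β]ᵀ = [-386, -2857/360]ᵀ.
det = 186·(16909/129600) − 4² = 178579/21600.
α = ((-386)·(16909/129600) − 4·(-2857/360))/(178579/21600) = -1206397/535737; β = (186·(-2857/360) − 4·(-386))/(178579/21600) = 1466280/178579.
Residuals: 511456/535737, -17230/12459, -6208/535737, 63270/178579; SSR = 1580200/535737.

SSR = 2.95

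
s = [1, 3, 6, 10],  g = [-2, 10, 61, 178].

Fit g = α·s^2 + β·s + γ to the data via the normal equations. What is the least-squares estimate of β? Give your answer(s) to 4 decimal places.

β = -0.6543

Compute the Gram sums: Σs^2·s^2 = 11378, Σs^2·s = 1244, Σs^2 = 146, Σs·s = 146, Σs = 20, Σ1 = 4.
And Σs^2·g = 20084, Σs·g = 2174, Σg = 247.
Normal equations: [[11378, 1244, 146]; [1244, 146, 20]; [146, 20, 4]]·[α, β, γ]ᵀ = [20084, 2174, 247]ᵀ.
Row-reducing yields α = 2945/1562, β = -511/781, γ = -539/142.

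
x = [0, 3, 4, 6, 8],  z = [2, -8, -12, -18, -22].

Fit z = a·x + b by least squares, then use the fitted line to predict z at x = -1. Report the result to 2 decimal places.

Sums needed: Σx·x = 125, Σx = 21, Σ1 = 5.
For Aᵀz: Σx·z = -356, Σz = -58.
So AᵀA·[a, b]ᵀ = Aᵀz: [[125, 21]; [21, 5]]·[a, b]ᵀ = [-356, -58]ᵀ.
det = 125·5 − 21² = 184.
a = ((-356)·5 − 21·(-58))/184 = -281/92; b = (125·(-58) − 21·(-356))/184 = 113/92.
At x = -1: ẑ = (-281/92)·(-1) + (113/92)·(1) = 197/46.

ẑ = 4.28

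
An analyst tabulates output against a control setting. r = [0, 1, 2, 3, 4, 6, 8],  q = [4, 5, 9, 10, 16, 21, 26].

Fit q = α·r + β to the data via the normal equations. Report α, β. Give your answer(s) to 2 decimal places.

AᵀA·[α, β]ᵀ = Aᵀq reads: 130·α + 24·β = 451;  24·α + 7·β = 91.
det = 130·7 − 24² = 334.
α = (451·7 − 24·91)/334 = 973/334; β = (130·91 − 24·451)/334 = 503/167.

α = 2.91, β = 3.01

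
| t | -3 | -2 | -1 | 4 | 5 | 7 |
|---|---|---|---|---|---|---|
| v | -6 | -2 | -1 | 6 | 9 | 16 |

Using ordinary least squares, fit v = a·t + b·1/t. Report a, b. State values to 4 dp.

a = 2.0722, b = -1.9190

Normal-equation sums: Σt·t = 104, Σt·1/t = 6, Σ1/t·1/t = 261781/176400.
Moment sums: Σt·v = 204, Σ1/t·v = 671/70.
So XᵀX·[a, b]ᵀ = Xᵀv: [[104, 6]; [6, 261781/176400]]·[a, b]ᵀ = [204, 671/70]ᵀ.
det = 104·(261781/176400) − 6² = 2609353/22050.
a = (204·(261781/176400) − 6·(671/70))/(2609353/22050) = 10814451/5218706; b = (104·(671/70) − 6·204)/(2609353/22050) = -5007240/2609353.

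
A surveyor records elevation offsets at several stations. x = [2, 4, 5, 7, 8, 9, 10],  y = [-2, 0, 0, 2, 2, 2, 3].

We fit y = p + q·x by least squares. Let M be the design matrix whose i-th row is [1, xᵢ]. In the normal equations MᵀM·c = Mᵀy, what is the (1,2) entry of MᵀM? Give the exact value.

45

Row 1 ↔ basis 1, column 2 ↔ basis x, so (MᵀM)_{1,2} = Σᵢ x = (1)·(2) + (1)·(4) + (1)·(5) + (1)·(7) + (1)·(8) + (1)·(9) + (1)·(10) = 45.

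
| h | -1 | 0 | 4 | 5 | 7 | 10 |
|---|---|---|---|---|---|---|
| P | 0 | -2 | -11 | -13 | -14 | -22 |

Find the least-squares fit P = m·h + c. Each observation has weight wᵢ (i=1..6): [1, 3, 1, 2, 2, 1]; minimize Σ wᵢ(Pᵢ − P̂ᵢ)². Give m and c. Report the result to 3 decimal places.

Entries of XᵀWX: Σwᵢ·h·h = 265, Σwᵢ·h = 37, Σwᵢ·1 = 10.
For XᵀWP: Σwᵢ·h·P = -590, Σwᵢ·P = -93.
XᵀWX·[m, c]ᵀ = XᵀWP becomes [[265, 37]; [37, 10]]·[m, c]ᵀ = [-590, -93]ᵀ.
Determinant 265·10 − 37² = 1281.
m = ((-590)·10 − 37·(-93))/1281 = -2459/1281; c = (265·(-93) − 37·(-590))/1281 = -2815/1281.

m = -1.920, c = -2.198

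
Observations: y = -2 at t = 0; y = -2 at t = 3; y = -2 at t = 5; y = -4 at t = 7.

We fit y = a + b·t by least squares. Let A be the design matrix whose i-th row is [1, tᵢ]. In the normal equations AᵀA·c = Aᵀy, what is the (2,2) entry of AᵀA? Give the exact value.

83

Row 2 ↔ basis t, column 2 ↔ basis t, so (AᵀA)_{2,2} = Σᵢ (t)·(t) = (0)·(0) + (3)·(3) + (5)·(5) + (7)·(7) = 83.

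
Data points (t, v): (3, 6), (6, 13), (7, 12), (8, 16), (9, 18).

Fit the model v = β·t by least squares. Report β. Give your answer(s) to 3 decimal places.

β = 1.967

AᵀA·[β]ᵀ = Aᵀv reads: 239·β = 470.
β = 470/239 = 1.96653.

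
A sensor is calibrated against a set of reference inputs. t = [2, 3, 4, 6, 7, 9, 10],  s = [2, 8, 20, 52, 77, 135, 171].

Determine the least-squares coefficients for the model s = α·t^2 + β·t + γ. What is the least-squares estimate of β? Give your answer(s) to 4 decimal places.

From the data, Σt^2·t^2 = 20611, Σt^2·t = 2387, Σt^2 = 295, Σt·t = 295, Σt = 41, Σ1 = 7.
Moment sums: Σt^2·s = 34080, Σt·s = 3884, Σs = 465.
So XᵀX·[α, β, γ]ᵀ = Xᵀs: [[20611, 2387, 295]; [2387, 295, 41]; [295, 41, 7]]·[α, β, γ]ᵀ = [34080, 3884, 465]ᵀ.
Inverting the 3×3 Gram matrix, [α, β, γ]ᵀ = [34579/16566, -65057/16566, 4041/2761]ᵀ.

β = -3.9271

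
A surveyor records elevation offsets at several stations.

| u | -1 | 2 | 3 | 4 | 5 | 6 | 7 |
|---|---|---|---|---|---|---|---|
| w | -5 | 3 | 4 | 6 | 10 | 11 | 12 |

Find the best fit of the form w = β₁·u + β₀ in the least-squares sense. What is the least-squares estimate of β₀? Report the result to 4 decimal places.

β₀ = -2.2434

With design matrix X, XᵀX = [[140, 26]; [26, 7]] and Xᵀw = [247, 41]ᵀ.
Eliminating β₀: 7·(row 1) − 26·(row 2) gives 304·β₁ = 7·247 − 26·41 = 663, so β₁ = 663/304.
Then β₀ = (41 − 26·(663/304))/7 = -341/152.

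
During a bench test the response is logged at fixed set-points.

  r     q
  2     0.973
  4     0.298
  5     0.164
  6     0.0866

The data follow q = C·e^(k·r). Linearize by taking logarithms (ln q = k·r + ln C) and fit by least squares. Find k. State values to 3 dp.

k = -0.603

Let Y = ln q. Fitting Y = k·r + ln C by least squares:
Sums: Σr = 17.0000, Σ(r)² = 81.0000, Σln q = -5.4924, Σr·ln q = -28.6156.
Normal system: [[81.0000, 17.0000]; [17.0000, 4]]·[k, ln C]ᵀ = [-28.6156, -5.4924]ᵀ.
Solving (det = 35.0000): k = -0.60262, ln C = 1.18806.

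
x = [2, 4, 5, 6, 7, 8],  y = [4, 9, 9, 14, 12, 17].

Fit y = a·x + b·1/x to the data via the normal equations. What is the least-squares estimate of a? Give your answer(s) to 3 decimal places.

Normal-equation sums: Σx·x = 194, Σx·1/x = 6, Σ1/x·1/x = 293749/705600.
Right-hand side: Σx·y = 393, Σ1/x·y = 10267/840.
So MᵀM·[a, b]ᵀ = Mᵀy: [[194, 6]; [6, 293749/705600]]·[a, b]ᵀ = [393, 10267/840]ᵀ.
Eliminating b: (293749/705600)·(row 1) − 6·(row 2) gives (15792853/352800)·a = (293749/705600)·393 − 6·(10267/840) = 21232559/235200, so a = 63697677/31585706.
Then b = ((10267/840) − 6·(63697677/31585706))/(293749/705600) = 4652760/15792853.

a = 2.017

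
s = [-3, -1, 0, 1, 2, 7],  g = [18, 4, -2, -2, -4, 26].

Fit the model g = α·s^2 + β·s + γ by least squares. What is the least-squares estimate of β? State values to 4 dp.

Sums needed: Σs^2·s^2 = 2500, Σs^2·s = 324, Σs^2 = 64, Σs·s = 64, Σs = 6, Σ1 = 6.
Right-hand side: Σs^2·g = 1422, Σs·g = 114, Σg = 40.
Inverting the 3×3 Gram matrix, [α, β, γ]ᵀ = [28867/28354, -46614/14177, -12830/14177]ᵀ.

β = -3.2880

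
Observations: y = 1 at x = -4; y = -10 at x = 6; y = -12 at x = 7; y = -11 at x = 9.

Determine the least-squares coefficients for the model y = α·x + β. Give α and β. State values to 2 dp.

With design matrix M, MᵀM = [[182, 18]; [18, 4]] and Mᵀy = [-247, -32]ᵀ.
Eliminating β: 4·(row 1) − 18·(row 2) gives 404·α = 4·(-247) − 18·(-32) = -412, so α = -103/101.
Then β = ((-32) − 18·(-103/101))/4 = -689/202.

α = -1.02, β = -3.41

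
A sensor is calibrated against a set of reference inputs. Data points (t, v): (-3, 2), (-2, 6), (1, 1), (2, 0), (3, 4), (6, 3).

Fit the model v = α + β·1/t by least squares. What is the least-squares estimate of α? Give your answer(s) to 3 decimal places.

The normal equations are: 6·α + (7/6)·β = 16;  (7/6)·α + (7/4)·β = -5/6.
(Σ1 = 6, Σ1/t = 7/6, Σ1/t·1/t = 7/4, Σv = 16, Σ1/t·v = -5/6.)
det = 6·(7/4) − (7/6)² = 329/36.
α = (16·(7/4) − (7/6)·(-5/6))/(329/36) = 149/47; β = (6·(-5/6) − (7/6)·16)/(329/36) = -852/329.

α = 3.170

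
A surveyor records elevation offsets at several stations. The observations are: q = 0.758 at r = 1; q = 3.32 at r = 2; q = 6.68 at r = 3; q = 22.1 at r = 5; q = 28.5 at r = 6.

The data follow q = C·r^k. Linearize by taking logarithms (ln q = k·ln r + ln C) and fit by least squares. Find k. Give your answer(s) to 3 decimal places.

With ln qᵢ as the transformed response and ln rᵢ as the regressor:
Over the data: Σln r = 5.1930, Σ(ln r)² = 7.4881, Σln q = 9.2675, Σln r·ln q = 13.9025.
Normal system: [[7.4881, 5.1930]; [5.1930, 5]]·[k, ln C]ᵀ = [13.9025, 9.2675]ᵀ.
Solving (det = 10.4737): k = 2.04196, ln C = -0.26727.

k = 2.042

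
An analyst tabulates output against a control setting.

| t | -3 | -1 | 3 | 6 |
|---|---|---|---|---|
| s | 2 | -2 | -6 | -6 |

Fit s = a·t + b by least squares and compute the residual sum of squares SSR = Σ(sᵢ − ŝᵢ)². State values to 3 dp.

Compute the Gram sums: Σt·t = 55, Σt = 5, Σ1 = 4.
Moment sums: Σt·s = -58, Σs = -12.
So XᵀX·[a, b]ᵀ = Xᵀs: [[55, 5]; [5, 4]]·[a, b]ᵀ = [-58, -12]ᵀ.
det = 55·4 − 5² = 195.
a = ((-58)·4 − 5·(-12))/195 = -172/195; b = (55·(-12) − 5·(-58))/195 = -74/39.
Residuals: 244/195, -64/65, -284/195, 232/195; SSR = 1184/195.

SSR = 6.072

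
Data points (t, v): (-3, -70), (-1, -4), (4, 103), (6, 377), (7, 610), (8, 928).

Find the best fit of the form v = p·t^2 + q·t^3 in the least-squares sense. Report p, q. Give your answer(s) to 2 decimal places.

With design matrix A, AᵀA = [[8131, 58131]; [58131, 431275]] and Aᵀv = [103868, 774284]ᵀ.
Eliminating q: 431275·(row 1) − 58131·(row 2) gives 127483864·p = 431275·103868 − 58131·774284 = -214231504, so p = -26778938/15935483.
Then q = (774284 − 58131·(-26778938/15935483))/431275 = 32219062/15935483.

p = -1.68, q = 2.02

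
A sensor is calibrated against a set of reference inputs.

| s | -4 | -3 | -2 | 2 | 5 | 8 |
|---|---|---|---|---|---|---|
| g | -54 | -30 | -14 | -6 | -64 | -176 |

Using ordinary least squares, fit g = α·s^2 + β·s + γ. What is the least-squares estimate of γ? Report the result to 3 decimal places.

Compute the Gram sums: Σs^2·s^2 = 5090, Σs^2·s = 546, Σs^2 = 122, Σs·s = 122, Σs = 6, Σ1 = 6.
Moment sums: Σs^2·g = -14078, Σs·g = -1406, Σg = -344.
XᵀX·[α, β, γ]ᵀ = Xᵀg becomes [[5090, 546, 122]; [546, 122, 6]; [122, 6, 6]]·[α, β, γ]ᵀ = [-14078, -1406, -344]ᵀ.
Row-reducing yields α = -139267/46090, β = 87083/46090, γ = 51093/23045.

γ = 2.217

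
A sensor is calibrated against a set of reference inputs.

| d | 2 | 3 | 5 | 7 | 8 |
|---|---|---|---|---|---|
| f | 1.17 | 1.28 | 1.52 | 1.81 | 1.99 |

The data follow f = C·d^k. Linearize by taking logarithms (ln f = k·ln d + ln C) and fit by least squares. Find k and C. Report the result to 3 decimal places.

Let Y = ln f. Fitting Y = k·ln d + ln C by least squares:
Σln d = 7.4265, Σ(ln d)² = 12.3883, Σln f = 2.1040, Σln d·ln f = 3.6394.
Equations: 12.3883·k + 7.4265·ln C = 3.6394;  7.4265·k + 5·ln C = 2.1040.
Slope k = (n·Σln d·ln f − Σln d·Σln f)/(n·Σ(ln d)² − (Σln d)²) = (5·3.6394 − 7.4265·2.1040)/6.7880 = 0.37881; ln C = (Σln f − k·Σln d)/n = -0.14184, so C = exp(-0.14184) = 0.86776.

k = 0.379, C = 0.868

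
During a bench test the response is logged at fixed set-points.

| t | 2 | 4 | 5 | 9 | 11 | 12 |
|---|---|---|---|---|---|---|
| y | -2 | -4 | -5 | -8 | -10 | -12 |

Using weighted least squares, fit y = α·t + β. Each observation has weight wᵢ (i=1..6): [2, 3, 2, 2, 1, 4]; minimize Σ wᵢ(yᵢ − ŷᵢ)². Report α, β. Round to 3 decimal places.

α = -0.967, β = -0.032

Setting ∂/∂α … = 0 gives: 965·α + 103·β = -936;  103·α + 14·β = -100.
Determinant 965·14 − 103² = 2901.
α = ((-936)·14 − 103·(-100))/2901 = -2804/2901; β = (965·(-100) − 103·(-936))/2901 = -92/2901.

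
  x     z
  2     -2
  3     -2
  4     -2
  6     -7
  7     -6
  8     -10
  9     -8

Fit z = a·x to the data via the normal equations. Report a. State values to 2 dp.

Normal-equation sums: Σx·x = 259.
Right-hand side: Σx·z = -254.
a = (-254)/259 = -0.980695.

a = -0.98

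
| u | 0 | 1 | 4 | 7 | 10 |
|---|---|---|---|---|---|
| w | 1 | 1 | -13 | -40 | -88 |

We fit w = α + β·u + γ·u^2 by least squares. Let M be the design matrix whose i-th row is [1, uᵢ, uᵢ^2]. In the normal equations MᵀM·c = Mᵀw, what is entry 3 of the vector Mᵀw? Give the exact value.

-10967

Entry 3 ↔ basis u^2, so (Mᵀw)_{3} = Σᵢ (u^2)·wᵢ = (0)·(1) + (1)·(1) + (16)·(-13) + (49)·(-40) + (100)·(-88) = -10967.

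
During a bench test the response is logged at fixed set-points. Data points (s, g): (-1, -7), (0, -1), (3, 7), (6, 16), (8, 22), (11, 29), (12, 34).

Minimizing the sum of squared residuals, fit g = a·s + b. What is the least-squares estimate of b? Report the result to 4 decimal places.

The normal equations are: 375·a + 39·b = 1027;  39·a + 7·b = 100.
(Σs·s = 375, Σs = 39, Σ1 = 7, Σs·g = 1027, Σg = 100.)
Eliminating b: 7·(row 1) − 39·(row 2) gives 1104·a = 7·1027 − 39·100 = 3289, so a = 143/48.
Then b = (100 − 39·(143/48))/7 = -37/16.

b = -2.3125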